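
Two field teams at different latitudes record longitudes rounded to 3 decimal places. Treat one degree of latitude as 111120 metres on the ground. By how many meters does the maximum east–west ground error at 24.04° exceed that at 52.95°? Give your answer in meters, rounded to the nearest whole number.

Rounding to 3 decimal places leaves the longitude within ±0.0005° of the true value.
At 24.04°: 0.0005° × 111120 × cos 24.04° = 0.0005 × 111120 × 0.9133 ≈ 50.741 m.
At 52.95°: 0.0005° × 111120 × cos 52.95° = 0.0005 × 111120 × 0.6025 ≈ 33.476 m.
So the lower-latitude error exceeds the higher by 50.741 − 33.476 = 17.265 m.

17 meters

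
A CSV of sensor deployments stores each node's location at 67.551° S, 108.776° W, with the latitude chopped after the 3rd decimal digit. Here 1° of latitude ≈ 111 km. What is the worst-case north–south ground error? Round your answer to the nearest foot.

Truncating at 3 decimal places can drop up to a full unit in the last place, so the latitude may be off by as much as 0.001°.
North–south distance: 0.001° × 111000 m/° = 111 m.
Converting: 111 m × 3.2808 ft/m ≈ 364.17 ft.

364 feet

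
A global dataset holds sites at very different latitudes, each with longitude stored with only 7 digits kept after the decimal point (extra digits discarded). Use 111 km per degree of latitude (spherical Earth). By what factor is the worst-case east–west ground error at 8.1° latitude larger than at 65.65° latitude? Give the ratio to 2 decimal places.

2.40

Truncating at 7 decimal places can drop up to a full unit in the last place, so the longitude may be off by as much as 1e-07°.
At 8.1°: 1e-07° × 111000 × cos 8.1° = 1e-07 × 111000 × 0.9900 ≈ 0.010989 m.
At 65.65°: 1e-07° × 111000 × cos 65.65° = 1e-07 × 111000 × 0.4123 ≈ 0.0045766 m.
The ratio reduces to cos 8.1° / cos 65.65° = 0.9900/0.4123 ≈ 2.4012.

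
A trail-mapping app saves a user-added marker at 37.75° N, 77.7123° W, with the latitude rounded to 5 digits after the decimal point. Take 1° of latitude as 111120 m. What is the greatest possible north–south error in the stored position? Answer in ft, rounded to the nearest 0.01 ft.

1.82 ft

Rounding to 5 decimal places leaves the latitude within ±5e-06° of the true value.
So the N–S error is at most 5e-06 × 111120 = 0.5556 m.
In feet: 0.5556 m ÷ 0.3048 ≈ 1.8228 ft.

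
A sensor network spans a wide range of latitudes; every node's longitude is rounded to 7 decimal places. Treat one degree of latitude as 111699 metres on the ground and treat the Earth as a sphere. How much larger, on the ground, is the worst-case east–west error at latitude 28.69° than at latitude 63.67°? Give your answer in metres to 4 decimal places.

Rounding to 7 decimal places leaves the longitude within ±5e-08° of the true value.
Error at 28.69° = 5e-08° × 111699 × cos 28.69° ≈ 0.0055849 × 0.8772 = 0.0048993 m.
Error at 63.67° = 5e-08° × 111699 × cos 63.67° ≈ 0.0055849 × 0.4435 = 0.0024772 m.
So the lower-latitude error exceeds the higher by 0.0048993 − 0.0024772 = 0.0024221 m.

0.0024 metres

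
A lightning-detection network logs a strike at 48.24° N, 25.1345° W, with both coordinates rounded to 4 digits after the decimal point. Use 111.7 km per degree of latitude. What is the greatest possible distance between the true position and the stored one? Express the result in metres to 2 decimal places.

6.71 metres

Rounding to 4 decimal places leaves each coordinate within ±5e-05° of the true value.
N–S: 5e-05° × 111700 m/° = 5.585 m.
E–W at 48.24°: 5e-05° × 111700 × cos 48.24° = 5e-05 × 111700 × 0.6660 ≈ 3.71968 m.
The two errors are perpendicular, so the maximum displacement is √(5.585² + 3.71968²) ≈ 6.71031 m.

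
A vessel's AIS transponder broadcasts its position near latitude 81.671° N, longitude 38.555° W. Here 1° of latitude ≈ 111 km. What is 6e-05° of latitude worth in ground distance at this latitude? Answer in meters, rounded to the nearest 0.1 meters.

6.7 meters

6e-05° × 111000 m/° = 6.66 m.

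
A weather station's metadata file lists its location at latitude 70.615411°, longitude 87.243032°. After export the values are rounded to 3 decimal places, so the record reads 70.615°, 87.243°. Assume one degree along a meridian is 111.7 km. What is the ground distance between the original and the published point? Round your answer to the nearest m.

The latitude changed by +0.000411° and the longitude by +0.000032°.
North–south shift: 0.000411 × 111700 = 45.9087 m.
E–W at 70.615°: 0.000032° × 111700 × cos 70.615° = 0.000032 × 111700 × 0.3319 ≈ 1.18639 m.
Combined displacement = (45.9087² + 1.18639²)^½ ≈ 45.924 m.

46 m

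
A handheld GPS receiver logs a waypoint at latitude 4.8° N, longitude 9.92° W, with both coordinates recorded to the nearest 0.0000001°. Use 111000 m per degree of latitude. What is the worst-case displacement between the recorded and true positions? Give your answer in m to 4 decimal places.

0.0078 m

Rounding to 7 decimal places leaves each coordinate within ±5e-08° of the true value.
Latitude error → 5e-08 × 111000 = 0.00555 m along the meridian.
E–W at 4.8°: 5e-08° × 111000 × cos 4.8° = 5e-08 × 111000 × 0.9965 ≈ 0.00553054 m.
The two errors are perpendicular, so the maximum displacement is √(0.00555² + 0.00553054²) ≈ 0.00783513 m.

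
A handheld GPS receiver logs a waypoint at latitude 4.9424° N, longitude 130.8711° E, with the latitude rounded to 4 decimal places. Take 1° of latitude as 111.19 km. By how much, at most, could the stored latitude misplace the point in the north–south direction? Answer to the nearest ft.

Rounding to 4 decimal places leaves the latitude within ±5e-05° of the true value.
So the N–S error is at most 5e-05 × 111190 = 5.5595 m.
Converting: 5.5595 m × 3.2808 ft/m ≈ 18.24 ft.

18 ft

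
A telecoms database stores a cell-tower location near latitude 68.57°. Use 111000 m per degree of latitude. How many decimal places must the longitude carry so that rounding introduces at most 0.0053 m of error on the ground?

At 68.57° one degree of longitude covers 111000 × cos 68.57° ≈ 111000 × 0.3654 ≈ 40555.4 m.
With N decimal places the half-ulp bound is 0.5·10⁻ᴺ°, or 0.5·10⁻ᴺ × 40555.4 m on the ground.
Setting 20277.7 × 10⁻ᴺ ≤ 0.0053 gives 10ᴺ ≥ 3.826e+06, i.e. N ≥ 6.58.
N = 6 would give 0.0203 m (too coarse); N = 7 gives 0.00203 m ≤ 0.0053 m.

7 decimal places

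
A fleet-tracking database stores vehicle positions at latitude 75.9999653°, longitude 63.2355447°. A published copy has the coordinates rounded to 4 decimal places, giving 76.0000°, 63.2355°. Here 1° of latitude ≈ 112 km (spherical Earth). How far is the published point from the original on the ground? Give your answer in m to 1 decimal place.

Δlat = 75.9999653 − 76.0000 = -0.0000347°; Δlon = 63.2355447 − 63.2355 = +0.0000447°.
N–S: -0.0000347° × 112000 m/° = -3.8864 m.
E–W at 76°: 0.0000447° × 112000 × cos 76° = 0.0000447 × 112000 × 0.2419 ≈ 1.21116 m.
Distance: √(3.8864² + 1.21116²) ≈ 4.07075 m.

4.1 m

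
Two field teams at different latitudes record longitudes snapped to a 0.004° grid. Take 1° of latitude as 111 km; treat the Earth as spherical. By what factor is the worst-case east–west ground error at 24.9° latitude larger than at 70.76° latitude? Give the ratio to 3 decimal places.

2.753

With a 0.004° grid the true value lies within half a step, ±0.004°/2 = ±0.002°, of the stored one.
At 24.9°: 0.002° × 111000 × cos 24.9° = 0.002 × 111000 × 0.9070 ≈ 201.36 m.
At 70.76°: 0.002° × 111000 × cos 70.76° = 0.002 × 111000 × 0.3295 ≈ 73.155 m.
Ratio: 201.36 / 73.155 = cos 24.9° / cos 70.76° ≈ 2.7526.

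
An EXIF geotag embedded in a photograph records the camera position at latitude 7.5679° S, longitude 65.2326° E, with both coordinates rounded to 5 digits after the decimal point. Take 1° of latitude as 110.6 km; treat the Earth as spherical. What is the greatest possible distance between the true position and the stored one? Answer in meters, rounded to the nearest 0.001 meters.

Rounding to 5 decimal places leaves each coordinate within ±5e-06° of the true value.
N–S: 5e-06° × 110600 m/° = 0.553 m.
East–west component at 7.5679°: 5e-06° × 110600 × cos 7.5679° ≈ 5e-06 × 109637 ≈ 0.548183 m.
Worst case both components are at the extreme and orthogonal: √(0.553² + 0.548183²) ≈ 0.778661 m.

0.779 meters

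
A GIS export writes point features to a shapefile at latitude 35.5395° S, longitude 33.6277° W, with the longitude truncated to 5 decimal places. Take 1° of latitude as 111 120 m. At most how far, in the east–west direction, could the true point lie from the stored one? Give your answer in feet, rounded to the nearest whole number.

Truncating at 5 decimal places can drop up to a full unit in the last place, so the longitude may be off by as much as 1e-05°.
Parallels shrink by cos φ, so at 35.5395° a degree of longitude is 111120 × 0.8137 ≈ 90420 m.
East–west error: 1e-05° × 90420 m/° ≈ 0.9042 m.
In feet: 0.9042 m ÷ 0.3048 ≈ 2.9665 ft.

3 feet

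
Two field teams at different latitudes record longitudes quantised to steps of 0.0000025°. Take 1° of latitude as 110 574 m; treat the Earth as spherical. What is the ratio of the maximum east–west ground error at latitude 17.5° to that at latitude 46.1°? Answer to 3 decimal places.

1.375

With a 0.0000025° grid the true value lies within half a step, ±0.0000025°/2 = ±1.25e-06°, of the stored one.
At 17.5°: 1.25e-06° × 110574 × cos 17.5° = 1.25e-06 × 110574 × 0.9537 ≈ 0.13182 m.
Error at 46.1° = 1.25e-06° × 110574 × cos 46.1° ≈ 0.13822 × 0.6934 = 0.09584 m.
The ratio reduces to cos 17.5° / cos 46.1° = 0.9537/0.6934 ≈ 1.3754.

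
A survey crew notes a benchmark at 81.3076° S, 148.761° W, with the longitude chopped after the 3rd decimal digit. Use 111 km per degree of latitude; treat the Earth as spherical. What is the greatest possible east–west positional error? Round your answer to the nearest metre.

17 metres

Truncating at 3 decimal places can drop up to a full unit in the last place, so the longitude may be off by as much as 0.001°.
Parallels shrink by cos φ, so at 81.3076° a degree of longitude is 111000 × 0.1511 ≈ 16775.4 m.
So at most 0.001° × 16775.4 ≈ 16.7754 m east–west.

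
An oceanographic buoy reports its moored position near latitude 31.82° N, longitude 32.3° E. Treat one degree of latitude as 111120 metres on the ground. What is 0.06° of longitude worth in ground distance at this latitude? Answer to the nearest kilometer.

At 31.82° a degree of longitude is 111120 × cos 31.82° ≈ 94419.6 m, so 0.06° corresponds to 5665.18 m.
That is 5665.18 m = 5.6652 km.

6 kilometers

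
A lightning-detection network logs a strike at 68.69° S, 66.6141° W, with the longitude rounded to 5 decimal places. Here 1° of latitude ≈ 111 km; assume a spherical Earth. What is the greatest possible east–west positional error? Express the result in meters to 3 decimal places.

Rounding to 5 decimal places leaves the longitude within ±5e-06° of the true value.
Parallels shrink by cos φ, so at 68.69° a degree of longitude is 111000 × 0.3634 ≈ 40338.9 m.
East–west error: 5e-06° × 40338.9 m/° ≈ 0.201695 m.

0.202 meters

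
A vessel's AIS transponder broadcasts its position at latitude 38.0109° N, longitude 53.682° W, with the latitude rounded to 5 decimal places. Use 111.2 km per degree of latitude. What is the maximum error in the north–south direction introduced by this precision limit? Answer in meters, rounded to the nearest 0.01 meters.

Rounding to 5 decimal places leaves the latitude within ±5e-06° of the true value.
So the N–S error is at most 5e-06 × 111200 = 0.556 m.

0.56 meters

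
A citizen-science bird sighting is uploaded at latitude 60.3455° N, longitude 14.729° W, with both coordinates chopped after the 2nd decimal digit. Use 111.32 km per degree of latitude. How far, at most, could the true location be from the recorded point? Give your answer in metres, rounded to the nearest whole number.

1242 metres

Truncating at 2 decimal places can drop up to a full unit in the last place, so each coordinate may be off by as much as 0.01°.
Latitude error → 0.01 × 111320 = 1113.2 m along the meridian.
Longitude error → 0.01 × 111320 × cos 60.3455° = 0.01 × 111320 × 0.4948 ≈ 550.777 m.
Combining orthogonally: (1113.2² + 550.777²)^½ ≈ 1242 m.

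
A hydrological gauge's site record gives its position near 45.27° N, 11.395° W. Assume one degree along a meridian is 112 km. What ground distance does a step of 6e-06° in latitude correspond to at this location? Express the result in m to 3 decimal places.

0.672 m

Along a meridian 6e-06° is 6e-06 × 112000 = 0.672 m.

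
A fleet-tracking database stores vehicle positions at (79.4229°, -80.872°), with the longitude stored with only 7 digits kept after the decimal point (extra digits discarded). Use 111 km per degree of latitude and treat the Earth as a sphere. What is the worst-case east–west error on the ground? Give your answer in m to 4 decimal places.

Truncating at 7 decimal places can drop up to a full unit in the last place, so the longitude may be off by as much as 1e-07°.
Parallels shrink by cos φ, so at 79.4229° a degree of longitude is 111000 × 0.1836 ≈ 20375 m.
East–west error: 1e-07° × 20375 m/° ≈ 0.0020375 m.

0.0020 m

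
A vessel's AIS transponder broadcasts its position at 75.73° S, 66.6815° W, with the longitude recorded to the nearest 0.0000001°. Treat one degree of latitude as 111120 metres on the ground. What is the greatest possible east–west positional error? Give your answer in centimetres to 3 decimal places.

Rounding to 7 decimal places leaves the longitude within ±5e-08° of the true value.
One degree of longitude at 75.73° is 111120 × cos 75.73° ≈ 111120 × 0.2465 = 27390.1 m.
East–west error: 5e-08° × 27390.1 m/° ≈ 0.00136951 m.
That is 0.00136951 m = 0.13695 cm.

0.137 centimetres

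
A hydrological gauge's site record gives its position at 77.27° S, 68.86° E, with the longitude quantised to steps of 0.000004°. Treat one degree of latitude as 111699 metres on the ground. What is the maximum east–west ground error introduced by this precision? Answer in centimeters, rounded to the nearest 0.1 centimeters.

4.9 centimeters

With a 0.000004° grid the true value lies within half a step, ±0.000004°/2 = ±2e-06°, of the stored one.
One degree of longitude at 77.27° is 111699 × cos 77.27° ≈ 111699 × 0.2204 = 24613.7 m.
East–west error: 2e-06° × 24613.7 m/° ≈ 0.0492273 m.
That is 0.0492273 m = 4.9227 cm.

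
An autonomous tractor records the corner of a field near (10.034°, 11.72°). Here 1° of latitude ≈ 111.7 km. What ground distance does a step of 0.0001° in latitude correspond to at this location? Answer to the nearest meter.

11 meters

Along a meridian 0.0001° is 0.0001 × 111700 = 11.17 m.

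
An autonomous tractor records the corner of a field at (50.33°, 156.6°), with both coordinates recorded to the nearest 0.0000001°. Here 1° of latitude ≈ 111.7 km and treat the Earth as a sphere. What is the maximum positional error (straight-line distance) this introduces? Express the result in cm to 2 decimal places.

Rounding to 7 decimal places leaves each coordinate within ±5e-08° of the true value.
Latitude error → 5e-08 × 111700 = 0.005585 m along the meridian.
East–west component at 50.33°: 5e-08° × 111700 × cos 50.33° ≈ 5e-08 × 71305.4 ≈ 0.00356527 m.
The two errors are perpendicular, so the maximum displacement is √(0.005585² + 0.00356527²) ≈ 0.00662596 m.
That is 0.00662596 m = 0.6626 cm.

0.66 cm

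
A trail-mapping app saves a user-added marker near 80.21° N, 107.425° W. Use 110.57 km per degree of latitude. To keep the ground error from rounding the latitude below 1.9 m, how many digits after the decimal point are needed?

5 decimal places

One degree of latitude covers 110570 m.
Rounding to N decimal places gives at most 0.5 × 10⁻ᴺ degrees of error, i.e. 0.5 × 10⁻ᴺ × 110570 m.
Setting 55285 × 10⁻ᴺ ≤ 1.9 gives 10ᴺ ≥ 2.91e+04, i.e. N ≥ 4.46.
N = 4 would give 5.53 m (too coarse); N = 5 gives 0.553 m ≤ 1.9 m.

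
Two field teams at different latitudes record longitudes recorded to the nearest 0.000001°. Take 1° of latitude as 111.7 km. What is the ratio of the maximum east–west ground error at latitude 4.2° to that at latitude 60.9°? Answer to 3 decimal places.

2.051

Rounding to 6 decimal places leaves the longitude within ±5e-07° of the true value.
Error at 4.2° = 5e-07° × 111700 × cos 4.2° ≈ 0.05585 × 0.9973 = 0.0557 m.
At 60.9°: 5e-07° × 111700 × cos 60.9° = 5e-07 × 111700 × 0.4863 ≈ 0.027162 m.
The ratio reduces to cos 4.2° / cos 60.9° = 0.9973/0.4863 ≈ 2.0507.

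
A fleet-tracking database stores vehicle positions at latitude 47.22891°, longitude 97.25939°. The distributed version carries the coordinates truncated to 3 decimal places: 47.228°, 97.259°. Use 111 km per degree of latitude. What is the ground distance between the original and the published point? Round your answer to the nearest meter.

105 meters

The latitude changed by +0.00091° and the longitude by +0.00039°.
North–south shift: 0.00091 × 111000 = 101.01 m.
East–west at this latitude: 0.00039° × 111000 × cos 47.228° ≈ 0.00039 × 75378.2 = 29.3975 m.
Hypotenuse of the two orthogonal shifts: √(101.01² + 29.3975²) = 105.201 m.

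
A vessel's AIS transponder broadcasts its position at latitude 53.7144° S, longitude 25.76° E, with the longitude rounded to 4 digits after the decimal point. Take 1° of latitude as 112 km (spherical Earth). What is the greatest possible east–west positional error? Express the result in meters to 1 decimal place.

Rounding to 4 decimal places leaves the longitude within ±5e-05° of the true value.
Parallels shrink by cos φ, so at 53.7144° a degree of longitude is 112000 × 0.5918 ≈ 66282.8 m.
Maximum E–W displacement: 5e-05 × 66282.8 = 3.31414 m.

3.3 meters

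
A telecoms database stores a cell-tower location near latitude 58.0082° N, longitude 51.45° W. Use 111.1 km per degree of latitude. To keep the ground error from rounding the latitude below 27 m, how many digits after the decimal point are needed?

One degree of latitude covers 111100 m.
Rounding to N decimal places gives at most 0.5 × 10⁻ᴺ degrees of error, i.e. 0.5 × 10⁻ᴺ × 111100 m.
Setting 55550 × 10⁻ᴺ ≤ 27 gives 10ᴺ ≥ 2057, i.e. N ≥ 3.31.
N = 3 would give 55.6 m (too coarse); N = 4 gives 5.56 m ≤ 27 m.

4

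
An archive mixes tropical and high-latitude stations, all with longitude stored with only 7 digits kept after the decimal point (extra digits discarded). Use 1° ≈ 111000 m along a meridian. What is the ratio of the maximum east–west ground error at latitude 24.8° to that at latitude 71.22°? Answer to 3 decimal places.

2.820

Truncating at 7 decimal places can drop up to a full unit in the last place, so the longitude may be off by as much as 1e-07°.
At 24.8°: 1e-07° × 111000 × cos 24.8° = 1e-07 × 111000 × 0.9078 ≈ 0.010076 m.
Error at 71.22° = 1e-07° × 111000 × cos 71.22° ≈ 0.0111 × 0.3219 = 0.0035735 m.
Ratio: 0.010076 / 0.0035735 = cos 24.8° / cos 71.22° ≈ 2.8198.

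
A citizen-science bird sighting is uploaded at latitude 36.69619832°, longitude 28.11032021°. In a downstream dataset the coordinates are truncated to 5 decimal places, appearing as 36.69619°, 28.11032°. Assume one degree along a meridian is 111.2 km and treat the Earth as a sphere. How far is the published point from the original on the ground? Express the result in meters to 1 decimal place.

0.9 meters

Δlat = 36.69619832 − 36.69619 = +0.00000832°; Δlon = 28.11032021 − 28.11032 = +0.00000021°.
N–S: 0.00000832° × 111200 m/° = 0.925184 m.
E–W at 36.6962°: 0.00000021° × 111200 × cos 36.6962° = 0.00000021 × 111200 × 0.8018 ≈ 0.018724 m.
Distance: √(0.925184² + 0.018724²) ≈ 0.925373 m.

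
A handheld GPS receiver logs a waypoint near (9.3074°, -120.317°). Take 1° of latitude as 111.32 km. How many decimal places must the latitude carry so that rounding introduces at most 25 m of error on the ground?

4

One degree of latitude covers 111320 m.
With N decimal places the half-ulp bound is 0.5·10⁻ᴺ°, or 0.5·10⁻ᴺ × 111320 m on the ground.
Need 0.5 × 111320 × 10⁻ᴺ ≤ 25 → 10⁻ᴺ ≤ 4.492e-04, so N ≥ 3.35.
So 4 decimal places suffice (5.57 m); 3 would allow up to 55.7 m.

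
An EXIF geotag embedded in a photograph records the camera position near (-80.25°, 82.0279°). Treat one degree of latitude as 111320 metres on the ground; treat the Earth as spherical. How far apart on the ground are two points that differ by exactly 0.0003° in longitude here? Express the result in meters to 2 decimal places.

One degree of longitude here spans 111320 × cos 80.25° = 111320 × 0.1693 ≈ 18852 m; 0.0003° of that is 5.6556 m.

5.66 meters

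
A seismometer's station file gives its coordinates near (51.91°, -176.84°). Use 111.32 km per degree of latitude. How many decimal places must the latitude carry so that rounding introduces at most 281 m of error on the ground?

One degree of latitude covers 111320 m.
Rounding to N decimal places gives at most 0.5 × 10⁻ᴺ degrees of error, i.e. 0.5 × 10⁻ᴺ × 111320 m.
Setting 55660 × 10⁻ᴺ ≤ 281 gives 10ᴺ ≥ 198.1, i.e. N ≥ 2.30.
N = 2 would give 557 m (too coarse); N = 3 gives 55.7 m ≤ 281 m.

3 decimal places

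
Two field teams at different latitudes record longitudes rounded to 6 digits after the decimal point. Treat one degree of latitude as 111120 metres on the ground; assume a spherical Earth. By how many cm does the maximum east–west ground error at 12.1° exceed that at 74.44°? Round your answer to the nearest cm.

4 cm

Rounding to 6 decimal places leaves the longitude within ±5e-07° of the true value.
At 12.1°: 5e-07° × 111120 × cos 12.1° = 5e-07 × 111120 × 0.9778 ≈ 0.054326 m.
At 74.44°: 5e-07° × 111120 × cos 74.44° = 5e-07 × 111120 × 0.2682 ≈ 0.014904 m.
Difference: 0.054326 − 0.014904 = 0.039422 m.
That is 0.0394218 m = 3.9422 cm.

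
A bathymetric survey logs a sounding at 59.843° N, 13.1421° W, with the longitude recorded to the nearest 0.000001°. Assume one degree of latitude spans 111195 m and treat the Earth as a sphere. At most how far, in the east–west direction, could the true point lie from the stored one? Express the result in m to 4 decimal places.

0.0279 m

Rounding to 6 decimal places leaves the longitude within ±5e-07° of the true value.
One degree of longitude at 59.843° is 111195 × cos 59.843° ≈ 111195 × 0.5024 = 55861.2 m.
East–west error: 5e-07° × 55861.2 m/° ≈ 0.0279306 m.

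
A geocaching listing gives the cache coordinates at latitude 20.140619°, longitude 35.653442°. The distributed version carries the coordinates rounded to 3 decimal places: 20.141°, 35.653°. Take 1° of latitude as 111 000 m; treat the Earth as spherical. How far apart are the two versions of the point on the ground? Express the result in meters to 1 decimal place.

Δlat = 20.140619 − 20.141 = -0.000381°; Δlon = 35.653442 − 35.653 = +0.000442°.
North–south shift: -0.000381 × 111000 = -42.291 m.
East–west at this latitude: 0.000442° × 111000 × cos 20.141° ≈ 0.000442 × 104212 = 46.0618 m.
Distance: √(42.291² + 46.0618²) ≈ 62.5317 m.

62.5 meters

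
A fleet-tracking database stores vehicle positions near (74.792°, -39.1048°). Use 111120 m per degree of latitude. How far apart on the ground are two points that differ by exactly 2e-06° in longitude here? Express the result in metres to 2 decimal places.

At 74.792° a degree of longitude is 111120 × cos 74.792° ≈ 29149.4 m, so 2e-06° corresponds to 0.0582989 m.

0.06 metres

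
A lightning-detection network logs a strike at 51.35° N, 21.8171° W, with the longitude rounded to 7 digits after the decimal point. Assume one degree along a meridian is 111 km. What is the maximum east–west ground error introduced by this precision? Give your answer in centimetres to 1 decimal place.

Rounding to 7 decimal places leaves the longitude within ±5e-08° of the true value.
At latitude 51.35° a degree of longitude spans 111000 m × cos 51.35° = 111000 × 0.6246 ≈ 69326.3 m.
So at most 5e-08° × 69326.3 ≈ 0.00346632 m east–west.
That is 0.00346632 m = 0.34663 cm.

0.3 centimetres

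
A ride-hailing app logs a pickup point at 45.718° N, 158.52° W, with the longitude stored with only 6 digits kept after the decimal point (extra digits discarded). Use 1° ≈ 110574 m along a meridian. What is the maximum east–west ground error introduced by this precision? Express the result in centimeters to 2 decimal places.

Truncating at 6 decimal places can drop up to a full unit in the last place, so the longitude may be off by as much as 1e-06°.
One degree of longitude at 45.718° is 110574 × cos 45.718° ≈ 110574 × 0.6982 = 77201.7 m.
So at most 1e-06° × 77201.7 ≈ 0.0772017 m east–west.
That is 0.0772017 m = 7.7202 cm.

7.72 centimeters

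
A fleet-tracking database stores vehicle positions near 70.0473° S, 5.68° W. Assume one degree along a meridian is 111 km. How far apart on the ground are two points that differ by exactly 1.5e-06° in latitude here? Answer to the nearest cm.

17 cm

Along a meridian 1.5e-06° is 1.5e-06 × 111000 = 0.1665 m.
That is 0.1665 m = 16.65 cm.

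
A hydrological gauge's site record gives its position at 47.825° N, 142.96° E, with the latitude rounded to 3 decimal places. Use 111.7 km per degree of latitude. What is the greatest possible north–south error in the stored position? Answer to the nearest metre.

Rounding to 3 decimal places leaves the latitude within ±0.0005° of the true value.
North–south distance: 0.0005° × 111700 m/° = 55.85 m.

56 metres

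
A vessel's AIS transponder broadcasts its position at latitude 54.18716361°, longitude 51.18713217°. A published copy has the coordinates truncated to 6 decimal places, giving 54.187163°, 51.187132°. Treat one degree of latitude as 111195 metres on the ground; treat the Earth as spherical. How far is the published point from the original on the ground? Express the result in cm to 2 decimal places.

Δlat = 54.18716361 − 54.187163 = +0.00000061°; Δlon = 51.18713217 − 51.187132 = +0.00000017°.
North–south shift: 0.00000061 × 111195 = 0.067829 m.
E–W at 54.1872°: 0.00000017° × 111195 × cos 54.1872° = 0.00000017 × 111195 × 0.5851 ≈ 0.011061 m.
Hypotenuse of the two orthogonal shifts: √(0.067829² + 0.011061²) = 0.0687249 m.
That is 0.0687249 m = 6.8725 cm.

6.87 cm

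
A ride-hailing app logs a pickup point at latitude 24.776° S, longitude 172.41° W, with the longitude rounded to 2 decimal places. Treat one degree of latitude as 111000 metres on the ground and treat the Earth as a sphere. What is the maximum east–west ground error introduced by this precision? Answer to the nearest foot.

1653 feet

Rounding to 2 decimal places leaves the longitude within ±0.005° of the true value.
At latitude 24.776° a degree of longitude spans 111000 m × cos 24.776° = 111000 × 0.9080 ≈ 100783 m.
Maximum E–W displacement: 0.005 × 100783 = 503.914 m.
In feet: 503.914 m ÷ 0.3048 ≈ 1653.3 ft.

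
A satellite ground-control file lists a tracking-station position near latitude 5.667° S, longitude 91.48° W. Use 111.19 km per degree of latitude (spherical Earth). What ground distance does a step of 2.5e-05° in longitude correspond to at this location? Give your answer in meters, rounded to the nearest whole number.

3 meters

At 5.667° a degree of longitude is 111190 × cos 5.667° ≈ 110647 m, so 2.5e-05° corresponds to 2.76616 m.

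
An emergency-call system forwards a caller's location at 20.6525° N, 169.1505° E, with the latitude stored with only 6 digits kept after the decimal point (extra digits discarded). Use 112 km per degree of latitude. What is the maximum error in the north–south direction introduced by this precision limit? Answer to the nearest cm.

Truncating at 6 decimal places can drop up to a full unit in the last place, so the latitude may be off by as much as 1e-06°.
North–south distance: 1e-06° × 112000 m/° = 0.112 m.
That is 0.112 m = 11.2 cm.

11 cm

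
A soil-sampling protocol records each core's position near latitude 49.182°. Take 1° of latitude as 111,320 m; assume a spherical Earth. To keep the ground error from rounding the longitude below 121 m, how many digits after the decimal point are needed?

3 decimal places

At 49.182° one degree of longitude covers 111320 × cos 49.182° ≈ 111320 × 0.6537 ≈ 72765.3 m.
N decimal places → at most half a unit in the last place, 0.5 × 10⁻ᴺ° = 72765.3/2 × 10⁻ᴺ m.
Need 0.5 × 72765.3 × 10⁻ᴺ ≤ 121 → 10⁻ᴺ ≤ 3.326e-03, so N ≥ 2.48.
So 3 decimal places suffice (36.4 m); 2 would allow up to 364 m.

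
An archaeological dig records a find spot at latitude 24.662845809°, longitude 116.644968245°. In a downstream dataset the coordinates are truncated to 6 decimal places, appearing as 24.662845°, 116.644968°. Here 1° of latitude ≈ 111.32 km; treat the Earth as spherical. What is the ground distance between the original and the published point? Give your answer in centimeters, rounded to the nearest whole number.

The latitude changed by +0.000000809° and the longitude by +0.000000245°.
North–south shift: 0.000000809 × 111320 = 0.0900579 m.
E–W at 24.6628°: 0.000000245° × 111320 × cos 24.6628° = 0.000000245 × 111320 × 0.9088 ≈ 0.0247855 m.
Distance: √(0.0900579² + 0.0247855²) ≈ 0.0934063 m.
That is 0.0934063 m = 9.3406 cm.

9 centimeters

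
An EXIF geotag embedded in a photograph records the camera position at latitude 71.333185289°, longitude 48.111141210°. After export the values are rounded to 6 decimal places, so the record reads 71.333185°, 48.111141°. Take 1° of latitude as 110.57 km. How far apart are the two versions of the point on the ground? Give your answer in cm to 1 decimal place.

Δlat = 71.333185289 − 71.333185 = +0.000000289°; Δlon = 48.111141210 − 48.111141 = +0.000000210°.
N–S: 0.000000289° × 110570 m/° = 0.0319547 m.
E–W at 71.3332°: 0.000000210° × 110570 × cos 71.3332° = 0.000000210 × 110570 × 0.3201 ≈ 0.0074318 m.
Combined displacement = (0.0319547² + 0.0074318²)^½ ≈ 0.0328076 m.
That is 0.0328076 m = 3.2808 cm.

3.3 cm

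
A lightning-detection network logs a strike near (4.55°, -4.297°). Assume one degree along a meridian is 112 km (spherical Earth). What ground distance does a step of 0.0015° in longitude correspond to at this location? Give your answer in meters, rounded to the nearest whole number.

0.0015° of longitude at 4.55° is 0.0015 × 112000 × cos 4.55° ≈ 0.0015 × 111647 = 167.471 m.

167 meters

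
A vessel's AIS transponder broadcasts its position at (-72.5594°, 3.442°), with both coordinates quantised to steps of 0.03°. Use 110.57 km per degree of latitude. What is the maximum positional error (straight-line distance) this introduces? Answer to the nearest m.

With a 0.03° grid the true value lies within half a step, ±0.03°/2 = ±0.015°, of the stored one.
North–south component: 0.015° × 110570 = 1658.55 m.
E–W at 72.5594°: 0.015° × 110570 × cos 72.5594° = 0.015 × 110570 × 0.2997 ≈ 497.095 m.
The two errors are perpendicular, so the maximum displacement is √(1658.55² + 497.095²) ≈ 1731.44 m.

1731 m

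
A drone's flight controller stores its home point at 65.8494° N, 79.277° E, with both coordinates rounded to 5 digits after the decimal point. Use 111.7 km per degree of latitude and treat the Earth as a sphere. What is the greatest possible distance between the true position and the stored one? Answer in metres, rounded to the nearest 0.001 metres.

0.603 metres

Rounding to 5 decimal places leaves each coordinate within ±5e-06° of the true value.
North–south component: 5e-06° × 111700 = 0.5585 m.
E–W at 65.8494°: 5e-06° × 111700 × cos 65.8494° = 5e-06 × 111700 × 0.4091 ≈ 0.228503 m.
Combining orthogonally: (0.5585² + 0.228503²)^½ ≈ 0.603437 m.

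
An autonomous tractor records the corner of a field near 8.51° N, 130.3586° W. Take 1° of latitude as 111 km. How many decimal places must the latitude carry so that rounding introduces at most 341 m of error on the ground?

One degree of latitude covers 111000 m.
Rounding to N decimal places gives at most 0.5 × 10⁻ᴺ degrees of error, i.e. 0.5 × 10⁻ᴺ × 111000 m.
Setting 55500 × 10⁻ᴺ ≤ 341 gives 10ᴺ ≥ 162.8, i.e. N ≥ 2.21.
At 2 places the error can reach 555 m, but 3 places keeps it to 55.5 m.

3 decimal places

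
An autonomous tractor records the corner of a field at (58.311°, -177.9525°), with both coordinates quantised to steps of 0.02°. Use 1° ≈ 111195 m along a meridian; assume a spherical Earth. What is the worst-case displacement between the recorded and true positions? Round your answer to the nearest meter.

1256 meters

With a 0.02° grid the true value lies within half a step, ±0.02°/2 = ±0.01°, of the stored one.
Latitude error → 0.01 × 111195 = 1111.95 m along the meridian.
East–west component at 58.311°: 0.01° × 111195 × cos 58.311° ≈ 0.01 × 58411.7 ≈ 584.117 m.
The two errors are perpendicular, so the maximum displacement is √(1111.95² + 584.117²) ≈ 1256.04 m.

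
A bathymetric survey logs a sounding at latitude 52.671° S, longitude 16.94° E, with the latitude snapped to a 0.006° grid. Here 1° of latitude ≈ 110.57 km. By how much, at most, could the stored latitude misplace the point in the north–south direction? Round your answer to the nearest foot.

With a 0.006° grid the true value lies within half a step, ±0.006°/2 = ±0.003°, of the stored one.
So the N–S error is at most 0.003 × 110570 = 331.71 m.
In feet: 331.71 m ÷ 0.3048 ≈ 1088.3 ft.

1088 feet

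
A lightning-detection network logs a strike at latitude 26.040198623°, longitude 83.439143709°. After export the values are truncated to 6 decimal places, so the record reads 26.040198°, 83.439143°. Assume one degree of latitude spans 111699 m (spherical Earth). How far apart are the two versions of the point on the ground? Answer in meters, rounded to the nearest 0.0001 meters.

0.0995 meters

Δlat = 26.040198623 − 26.040198 = +0.000000623°; Δlon = 83.439143709 − 83.439143 = +0.000000709°.
N–S: 0.000000623° × 111699 m/° = 0.0695885 m.
E–W at 26.0402°: 0.000000709° × 111699 × cos 26.0402° = 0.000000709 × 111699 × 0.8985 ≈ 0.0711553 m.
Hypotenuse of the two orthogonal shifts: √(0.0695885² + 0.0711553²) = 0.099527 m.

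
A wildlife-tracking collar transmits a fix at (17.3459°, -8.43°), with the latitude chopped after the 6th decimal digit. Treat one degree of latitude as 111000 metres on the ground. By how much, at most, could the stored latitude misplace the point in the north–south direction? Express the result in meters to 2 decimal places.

0.11 meters

Truncating at 6 decimal places can drop up to a full unit in the last place, so the latitude may be off by as much as 1e-06°.
So the N–S error is at most 1e-06 × 111000 = 0.111 m.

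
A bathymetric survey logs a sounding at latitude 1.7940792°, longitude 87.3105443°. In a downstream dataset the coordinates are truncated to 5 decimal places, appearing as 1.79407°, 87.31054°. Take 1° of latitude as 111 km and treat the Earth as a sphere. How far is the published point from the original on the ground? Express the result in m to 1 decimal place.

1.1 m

The latitude changed by +0.0000092° and the longitude by +0.0000043°.
N–S: 0.0000092° × 111000 m/° = 1.0212 m.
E–W at 1.79407°: 0.0000043° × 111000 × cos 1.79407° = 0.0000043 × 111000 × 0.9995 ≈ 0.477066 m.
Hypotenuse of the two orthogonal shifts: √(1.0212² + 0.477066²) = 1.12714 m.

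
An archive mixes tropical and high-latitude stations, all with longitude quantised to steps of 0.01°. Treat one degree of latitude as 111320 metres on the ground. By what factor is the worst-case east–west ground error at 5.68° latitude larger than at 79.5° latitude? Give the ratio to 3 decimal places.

With a 0.01° grid the true value lies within half a step, ±0.01°/2 = ±0.005°, of the stored one.
At 5.68°: 0.005° × 111320 × cos 5.68° = 0.005 × 111320 × 0.9951 ≈ 553.87 m.
Error at 79.5° = 0.005° × 111320 × cos 79.5° ≈ 556.6 × 0.1822 = 101.43 m.
Ratio: 553.87 / 101.43 = cos 5.68° / cos 79.5° ≈ 5.4605.

5.460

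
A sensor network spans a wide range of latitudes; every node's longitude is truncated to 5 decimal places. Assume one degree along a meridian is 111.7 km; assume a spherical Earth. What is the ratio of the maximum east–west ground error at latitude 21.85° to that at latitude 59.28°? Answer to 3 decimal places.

1.817

Truncating at 5 decimal places can drop up to a full unit in the last place, so the longitude may be off by as much as 1e-05°.
At 21.85°: 1e-05° × 111700 × cos 21.85° = 1e-05 × 111700 × 0.9282 ≈ 1.0368 m.
At 59.28°: 1e-05° × 111700 × cos 59.28° = 1e-05 × 111700 × 0.5108 ≈ 0.57061 m.
Ratio: 1.0368 / 0.57061 = cos 21.85° / cos 59.28° ≈ 1.8169.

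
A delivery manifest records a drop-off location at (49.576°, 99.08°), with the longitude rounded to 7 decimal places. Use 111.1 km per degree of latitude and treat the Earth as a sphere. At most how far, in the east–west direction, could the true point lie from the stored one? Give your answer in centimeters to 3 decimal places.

Rounding to 7 decimal places leaves the longitude within ±5e-08° of the true value.
Parallels shrink by cos φ, so at 49.576° a degree of longitude is 111100 × 0.6484 ≈ 72041.6 m.
Maximum E–W displacement: 5e-08 × 72041.6 = 0.00360208 m.
That is 0.00360208 m = 0.36021 cm.

0.360 centimeters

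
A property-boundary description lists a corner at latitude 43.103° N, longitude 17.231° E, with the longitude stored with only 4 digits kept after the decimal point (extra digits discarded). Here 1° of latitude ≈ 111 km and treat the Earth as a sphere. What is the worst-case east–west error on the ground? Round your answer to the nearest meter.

Truncating at 4 decimal places can drop up to a full unit in the last place, so the longitude may be off by as much as 0.0001°.
One degree of longitude at 43.103° is 111000 × cos 43.103° ≈ 111000 × 0.7301 = 81044 m.
East–west error: 0.0001° × 81044 m/° ≈ 8.1044 m.

8 meters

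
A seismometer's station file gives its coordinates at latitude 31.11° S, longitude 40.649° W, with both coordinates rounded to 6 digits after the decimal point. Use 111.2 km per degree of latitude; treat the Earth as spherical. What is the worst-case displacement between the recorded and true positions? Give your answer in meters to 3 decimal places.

Rounding to 6 decimal places leaves each coordinate within ±5e-07° of the true value.
Latitude error → 5e-07 × 111200 = 0.0556 m along the meridian.
East–west component at 31.11°: 5e-07° × 111200 × cos 31.11° ≈ 5e-07 × 95206.9 ≈ 0.0476034 m.
The two errors are perpendicular, so the maximum displacement is √(0.0556² + 0.0476034²) ≈ 0.0731946 m.

0.073 meters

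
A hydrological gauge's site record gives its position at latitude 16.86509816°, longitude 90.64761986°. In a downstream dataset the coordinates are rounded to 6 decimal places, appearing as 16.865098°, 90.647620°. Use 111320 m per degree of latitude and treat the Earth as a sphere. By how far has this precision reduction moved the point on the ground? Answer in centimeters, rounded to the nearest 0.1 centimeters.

Δlat = 16.86509816 − 16.865098 = +0.00000016°; Δlon = 90.64761986 − 90.647620 = -0.00000014°.
N–S: 0.00000016° × 111320 m/° = 0.0178112 m.
E–W at 16.8651°: -0.00000014° × 111320 × cos 16.8651° = -0.00000014 × 111320 × 0.9570 ≈ -0.0149145 m.
Hypotenuse of the two orthogonal shifts: √(0.0178112² + 0.0149145²) = 0.023231 m.
That is 0.023231 m = 2.3231 cm.

2.3 centimeters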